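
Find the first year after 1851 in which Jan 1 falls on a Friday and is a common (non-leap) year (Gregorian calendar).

Jan 1 advances by 2 weekdays after a leap year and by 1 after a common year.
1851: Jan 1 is Wednesday.
1852: Thursday (leap)
1853: Saturday
1854: Sunday
1855: Monday
1856: Tuesday (leap)
1857: Thursday
1858: Friday
1858 begins on a Friday and is a common year.

1858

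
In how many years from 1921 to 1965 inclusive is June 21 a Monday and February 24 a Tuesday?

Check each year's weekday for June 21 and February 24:
  1921: Tue/Thu  1922: Wed/Fri  1923: Thu/Sat  1924: Sat/Sun  1925: Sun/Tue  1926: Mon/Wed  1927: Tue/Thu  1928: Thu/Fri  1929: Fri/Sun  1930: Sat/Mon  1931: Sun/Tue  1932: Tue/Wed  1933: Wed/Fri  1934: Thu/Sat  …(17 more)…  1952: Sat/Sun  1953: Sun/Tue  1954: Mon/Wed  1955: Tue/Thu  1956: Thu/Fri  1957: Fri/Sun  1958: Sat/Mon  1959: Sun/Tue  1960: Tue/Wed  1961: Wed/Fri  1962: Thu/Sat  1963: Fri/Sun  1964: Sun/Mon  1965: Mon/Wed
Both conditions hold in: 1948 — 1.

1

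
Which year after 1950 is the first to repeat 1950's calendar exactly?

Two years share a calendar iff Jan 1 falls on the same weekday and both are leap or both are common. 1950: Jan 1 is Sunday, common year.
1951: Jan 1 Monday, common
1952: Jan 1 Tuesday, leap
1953: Jan 1 Thursday, common
1954: Jan 1 Friday, common
1955: Jan 1 Saturday, common
1956: Jan 1 Sunday, leap
1957: Jan 1 Tuesday, common
1958: Jan 1 Wednesday, common
1959: Jan 1 Thursday, common
1960: Jan 1 Friday, leap
1961: Jan 1 Sunday, common
1961 matches on both conditions.

1961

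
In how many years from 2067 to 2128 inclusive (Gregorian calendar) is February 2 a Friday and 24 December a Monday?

6

Check each year's weekday for February 2 and 24 December:
  2067: Wed/Sat  2068: Thu/Mon  2069: Sat/Tue  2070: Sun/Wed  2071: Mon/Thu  2072: Tue/Sat  2073: Thu/Sun  2074: Fri/Mon ✓  2075: Sat/Tue  2076: Sun/Thu  2077: Tue/Fri  2078: Wed/Sat  2079: Thu/Sun  2080: Fri/Tue  …(34 more)…  2115: Sat/Tue  2116: Sun/Thu  2117: Tue/Fri  2118: Wed/Sat  2119: Thu/Sun  2120: Fri/Tue  2121: Sun/Wed  2122: Mon/Thu  2123: Tue/Fri  2124: Wed/Sun  2125: Fri/Mon ✓  2126: Sat/Tue  2127: Sun/Wed  2128: Mon/Fri
Both conditions hold in: 2074, 2085, 2091, 2103, 2114, 2125 — 6.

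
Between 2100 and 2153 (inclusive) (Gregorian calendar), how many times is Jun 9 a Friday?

8

Track Jun 9's weekday year by year (advancing +1, or +2 across a Feb 29):
  2100: Wed  2101: Thu (+1)  2102: Fri (+1) ✓  2103: Sat (+1)  2104: Mon (+2)
  2105: Tue (+1)  2106: Wed (+1)  2107: Thu (+1)  2108: Sat (+2)  2109: Sun (+1)
  2110: Mon (+1)  2111: Tue (+1)  2112: Thu (+2)  2113: Fri (+1) ✓  … (26 more years) …
  2140: Thu (+2)  2141: Fri (+1) ✓  2142: Sat (+1)  2143: Sun (+1)  2144: Tue (+2)
  2145: Wed (+1)  2146: Thu (+1)  2147: Fri (+1) ✓  2148: Sun (+2)  2149: Mon (+1)
  2150: Tue (+1)  2151: Wed (+1)  2152: Fri (+2) ✓  2153: Sat (+1)
Friday years: 2102, 2113, 2119, 2124, 2130, 2141, 2147, 2152 — 8 in total.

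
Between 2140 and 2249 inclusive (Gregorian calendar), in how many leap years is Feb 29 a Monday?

Leap years in 2140–2249: 27 of them.
Feb 29 weekday advances by 5 (mod 7) from one leap year to the next four years later (or differs when a century non-leap intervenes).
Leap-day weekdays: 2140:Mon✓ 2144:Sat 2148:Thu 2152:Tue 2156:Sun 2160:Fri 2164:Wed 2168:Mon✓ 2172:Sat 2176:Thu 2180:Tue 2184:Sun 2188:Fri 2192:Wed 2196:Mon✓ 2204:Wed 2208:Mon✓ 2212:Sat 2216:Thu 2220:Tue 2224:Sun 2228:Fri 2232:Wed 2236:Mon✓ 2240:Sat 2244:Thu 2248:Tue
Monday: 2140, 2168, 2196, 2208, 2236 → 5.

5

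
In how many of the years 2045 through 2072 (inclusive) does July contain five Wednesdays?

July has 31 days; it has five Wednesdays when Wednesday falls among the first (month-length − 28) days — i.e. when July 1 is one of Wednesday/Tuesday/Monday.
July 1 by year: 2045:Sat 2046:Sun 2047:Mon✓ 2048:Wed✓ 2049:Thu 2050:Fri 2051:Sat 2052:Mon✓ 2053:Tue✓ 2054:Wed✓ 2055:Thu 2056:Sat 2057:Sun 2058:Mon✓ 2059:Tue✓ 2060:Thu 2061:Fri 2062:Sat 2063:Sun 2064:Tue✓ 2065:Wed✓ 2066:Thu 2067:Fri 2068:Sun 2069:Mon✓ 2070:Tue✓ 2071:Wed✓ 2072:Fri
Years with five Wednesdays: 2047, 2048, 2052, 2053, 2054, 2058, 2059, 2064, 2065, 2069, 2070, 2071 → 12.

12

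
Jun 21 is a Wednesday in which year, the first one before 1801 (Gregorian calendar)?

1797

From one year to the next, a fixed date's weekday advances by 1, or by 2 when a Feb 29 lies between the two dates.
1801: June 21 is Sunday.
1800: Saturday (−1)
1799: Friday (−1)
1798: Thursday (−1)
1797: Wednesday (−1)
Jun 21 falls on a Wednesday in 1797.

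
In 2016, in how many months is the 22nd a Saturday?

1

Check the 22nd of each month of 2016: Jan 22: Fri, Feb 22: Mon, Mar 22: Tue, Apr 22: Fri, May 22: Sun, Jun 22: Wed, Jul 22: Fri, Aug 22: Mon, Sep 22: Thu, Oct 22: Sat, Nov 22: Tue, Dec 22: Thu.
Saturday occurs in October — 1 month.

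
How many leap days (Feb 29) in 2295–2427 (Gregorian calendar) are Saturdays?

6

Leap years in 2295–2427: 32 of them.
Feb 29 weekday advances by 5 (mod 7) from one leap year to the next four years later (or differs when a century non-leap intervenes).
Leap-day weekdays: 2296:Sat✓ 2304:Mon 2308:Sat✓ 2312:Thu 2316:Tue 2320:Sun 2324:Fri 2328:Wed 2332:Mon 2336:Sat✓ 2340:Thu 2344:Tue 2348:Sun …(6 more)… 2376:Sun 2380:Fri 2384:Wed 2388:Mon 2392:Sat✓ 2396:Thu 2400:Tue 2404:Sun 2408:Fri 2412:Wed 2416:Mon 2420:Sat✓ 2424:Thu
Saturday: 2296, 2308, 2336, 2364, 2392, 2420 → 6.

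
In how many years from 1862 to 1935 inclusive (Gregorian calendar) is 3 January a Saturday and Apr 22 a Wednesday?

Check each year's weekday for 3 January and Apr 22:
  1862: Fri/Tue  1863: Sat/Wed ✓  1864: Sun/Fri  1865: Tue/Sat  1866: Wed/Sun  1867: Thu/Mon  1868: Fri/Wed  1869: Sun/Thu  1870: Mon/Fri  1871: Tue/Sat  1872: Wed/Mon  1873: Fri/Tue  1874: Sat/Wed ✓  1875: Sun/Thu  …(46 more)…  1922: Tue/Sat  1923: Wed/Sun  1924: Thu/Tue  1925: Sat/Wed ✓  1926: Sun/Thu  1927: Mon/Fri  1928: Tue/Sun  1929: Thu/Mon  1930: Fri/Tue  1931: Sat/Wed ✓  1932: Sun/Fri  1933: Tue/Sat  1934: Wed/Sun  1935: Thu/Mon
Both conditions hold in: 1863, 1874, 1885, 1891, 1903, 1914, 1925, 1931 — 8.

8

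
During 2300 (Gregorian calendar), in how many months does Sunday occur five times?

A month of length L has five Sundays iff its first Sunday is on day ≤ L−28 (so day 1–3 in a 31-day month, 1–2 in a 30-day month, day 1 in a leap February).
Checking each month of 2300: Jan starts Mon (31d); Feb starts Thu (28d); Mar starts Thu (31d); Apr starts Sun (30d) ✓; May starts Tue (31d); Jun starts Fri (30d); Jul starts Sun (31d) ✓; Aug starts Wed (31d); Sep starts Sat (30d) ✓; Oct starts Mon (31d); Nov starts Thu (30d); Dec starts Sat (31d) ✓.
Five-Sunday months: April, July, September, December → 4.

4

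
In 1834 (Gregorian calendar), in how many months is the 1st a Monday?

2

Check the 1st of each month of 1834: Jan 1: Wed, Feb 1: Sat, Mar 1: Sat, Apr 1: Tue, May 1: Thu, Jun 1: Sun, Jul 1: Tue, Aug 1: Fri, Sep 1: Mon, Oct 1: Wed, Nov 1: Sat, Dec 1: Mon.
Monday occurs in September, December — 2 months.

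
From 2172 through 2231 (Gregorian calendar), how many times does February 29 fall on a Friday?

2

Leap years in 2172–2231: 14 of them.
Feb 29 weekday advances by 5 (mod 7) from one leap year to the next four years later (or differs when a century non-leap intervenes).
Leap-day weekdays: 2172:Sat 2176:Thu 2180:Tue 2184:Sun 2188:Fri✓ 2192:Wed 2196:Mon 2204:Wed 2208:Mon 2212:Sat 2216:Thu 2220:Tue 2224:Sun 2228:Fri✓
Friday: 2188, 2228 → 2.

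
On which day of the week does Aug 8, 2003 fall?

January 1, 2003 is a Wednesday.
August 8 is day 220 of the year, i.e. 219 days after Jan 1.
219 mod 7 = 2, so advance 2 weekdays from Wednesday: Friday.

Friday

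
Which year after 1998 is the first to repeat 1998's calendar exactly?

Two years share a calendar iff Jan 1 falls on the same weekday and both are leap or both are common. 1998: Jan 1 is Thursday, common year.
1999: Jan 1 Friday, common
2000: Jan 1 Saturday, leap
2001: Jan 1 Monday, common
2002: Jan 1 Tuesday, common
2003: Jan 1 Wednesday, common
2004: Jan 1 Thursday, leap
2005: Jan 1 Saturday, common
2006: Jan 1 Sunday, common
2007: Jan 1 Monday, common
2008: Jan 1 Tuesday, leap
2009: Jan 1 Thursday, common
2009 matches on both conditions.

2009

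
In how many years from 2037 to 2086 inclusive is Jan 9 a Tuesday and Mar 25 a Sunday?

5

Check each year's weekday for Jan 9 and Mar 25:
  2037: Fri/Wed  2038: Sat/Thu  2039: Sun/Fri  2040: Mon/Sun  2041: Wed/Mon  2042: Thu/Tue  2043: Fri/Wed  2044: Sat/Fri  2045: Mon/Sat  2046: Tue/Sun ✓  2047: Wed/Mon  2048: Thu/Wed  2049: Sat/Thu  2050: Sun/Fri  …(22 more)…  2073: Mon/Sat  2074: Tue/Sun ✓  2075: Wed/Mon  2076: Thu/Wed  2077: Sat/Thu  2078: Sun/Fri  2079: Mon/Sat  2080: Tue/Mon  2081: Thu/Tue  2082: Fri/Wed  2083: Sat/Thu  2084: Sun/Sat  2085: Tue/Sun ✓  2086: Wed/Mon
Both conditions hold in: 2046, 2057, 2063, 2074, 2085 — 5.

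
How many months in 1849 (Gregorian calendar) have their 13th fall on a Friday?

Check the 13th of each month of 1849: Jan 13: Sat, Feb 13: Tue, Mar 13: Tue, Apr 13: Fri, May 13: Sun, Jun 13: Wed, Jul 13: Fri, Aug 13: Mon, Sep 13: Thu, Oct 13: Sat, Nov 13: Tue, Dec 13: Thu.
Friday occurs in April, July — 2 months.

2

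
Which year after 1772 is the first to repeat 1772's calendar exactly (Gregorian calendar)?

1812

Two years share a calendar iff Jan 1 falls on the same weekday and both are leap or both are common. 1772: Jan 1 is Wednesday, leap year.
1773: Jan 1 Friday, common
1774: Jan 1 Saturday, common
1775: Jan 1 Sunday, common
1776: Jan 1 Monday, leap
1777: Jan 1 Wednesday, common
1778: Jan 1 Thursday, common
1779: Jan 1 Friday, common
1780: Jan 1 Saturday, leap
1781: Jan 1 Monday, common
1782: Jan 1 Tuesday, common
1783: Jan 1 Wednesday, common
1784: Jan 1 Thursday, leap
1785: Jan 1 Saturday, common
1786: Jan 1 Sunday, common
1787: Jan 1 Monday, common
1788: Jan 1 Tuesday, leap
1789: Jan 1 Thursday, common
1790: Jan 1 Friday, common
1791: Jan 1 Saturday, common
1792: Jan 1 Sunday, leap
1793: Jan 1 Tuesday, common
1794: Jan 1 Wednesday, common
1795: Jan 1 Thursday, common
1796: Jan 1 Friday, leap
1797: Jan 1 Sunday, common
1798: Jan 1 Monday, common
1799: Jan 1 Tuesday, common
1800: Jan 1 Wednesday, common
1801: Jan 1 Thursday, common
1802: Jan 1 Friday, common
1803: Jan 1 Saturday, common
1804: Jan 1 Sunday, leap
1805: Jan 1 Tuesday, common
1806: Jan 1 Wednesday, common
1807: Jan 1 Thursday, common
1808: Jan 1 Friday, leap
1809: Jan 1 Sunday, common
1810: Jan 1 Monday, common
1811: Jan 1 Tuesday, common
1812: Jan 1 Wednesday, leap
1812 matches on both conditions.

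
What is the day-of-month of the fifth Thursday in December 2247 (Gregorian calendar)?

December 1, 2247 is a Wednesday, so the first Thursday is the 2nd.
The fifth Thursday is 2 + 28 = 30.

30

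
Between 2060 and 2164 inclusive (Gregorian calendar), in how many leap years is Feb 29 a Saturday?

3

Leap years in 2060–2164: 26 of them.
Feb 29 weekday advances by 5 (mod 7) from one leap year to the next four years later (or differs when a century non-leap intervenes).
Leap-day weekdays: 2060:Sun 2064:Fri 2068:Wed 2072:Mon 2076:Sat✓ 2080:Thu 2084:Tue 2088:Sun 2092:Fri 2096:Wed 2104:Fri 2108:Wed 2112:Mon 2116:Sat✓ 2120:Thu 2124:Tue 2128:Sun 2132:Fri 2136:Wed 2140:Mon 2144:Sat✓ 2148:Thu 2152:Tue 2156:Sun 2160:Fri 2164:Wed
Saturday: 2076, 2116, 2144 → 3.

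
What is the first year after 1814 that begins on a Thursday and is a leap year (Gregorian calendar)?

1824

Jan 1 advances by 2 weekdays after a leap year and by 1 after a common year.
1814: Jan 1 is Saturday.
1815: Sunday
1816: Monday (leap)
1817: Wednesday
1818: Thursday
1819: Friday
1820: Saturday (leap)
1821: Monday
1822: Tuesday
1823: Wednesday
1824: Thursday (leap)
1824 begins on a Thursday and is a leap year.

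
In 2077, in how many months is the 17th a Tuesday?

Check the 17th of each month of 2077: Jan 17: Sun, Feb 17: Wed, Mar 17: Wed, Apr 17: Sat, May 17: Mon, Jun 17: Thu, Jul 17: Sat, Aug 17: Tue, Sep 17: Fri, Oct 17: Sun, Nov 17: Wed, Dec 17: Fri.
Tuesday occurs in August — 1 month.

1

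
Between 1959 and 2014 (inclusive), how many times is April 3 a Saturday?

8

Track April 3's weekday year by year (advancing +1, or +2 across a Feb 29):
  1959: Fri  1960: Sun (+2)  1961: Mon (+1)  1962: Tue (+1)  1963: Wed (+1)
  1964: Fri (+2)  1965: Sat (+1) ✓  1966: Sun (+1)  1967: Mon (+1)  1968: Wed (+2)
  1969: Thu (+1)  1970: Fri (+1)  1971: Sat (+1) ✓  1972: Mon (+2)  … (28 more years) …
  2001: Tue (+1)  2002: Wed (+1)  2003: Thu (+1)  2004: Sat (+2) ✓  2005: Sun (+1)
  2006: Mon (+1)  2007: Tue (+1)  2008: Thu (+2)  2009: Fri (+1)  2010: Sat (+1) ✓
  2011: Sun (+1)  2012: Tue (+2)  2013: Wed (+1)  2014: Thu (+1)
Saturday years: 1965, 1971, 1976, 1982, 1993, 1999, 2004, 2010 — 8 in total.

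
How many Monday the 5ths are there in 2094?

2

Check the 5th of each month of 2094: Jan 5: Tue, Feb 5: Fri, Mar 5: Fri, Apr 5: Mon, May 5: Wed, Jun 5: Sat, Jul 5: Mon, Aug 5: Thu, Sep 5: Sun, Oct 5: Tue, Nov 5: Fri, Dec 5: Sun.
Monday occurs in April, July — 2 months.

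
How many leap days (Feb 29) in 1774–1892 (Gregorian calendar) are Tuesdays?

4

Leap years in 1774–1892: 29 of them.
Feb 29 weekday advances by 5 (mod 7) from one leap year to the next four years later (or differs when a century non-leap intervenes).
Leap-day weekdays: 1776:Thu 1780:Tue✓ 1784:Sun 1788:Fri 1792:Wed 1796:Mon 1804:Wed 1808:Mon 1812:Sat 1816:Thu 1820:Tue✓ 1824:Sun 1828:Fri …(3 more)… 1844:Thu 1848:Tue✓ 1852:Sun 1856:Fri 1860:Wed 1864:Mon 1868:Sat 1872:Thu 1876:Tue✓ 1880:Sun 1884:Fri 1888:Wed 1892:Mon
Tuesday: 1780, 1820, 1848, 1876 → 4.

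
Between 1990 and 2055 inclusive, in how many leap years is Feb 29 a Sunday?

Leap years in 1990–2055: 16 of them.
Feb 29 weekday advances by 5 (mod 7) from one leap year to the next four years later (or differs when a century non-leap intervenes).
Leap-day weekdays: 1992:Sat 1996:Thu 2000:Tue 2004:Sun✓ 2008:Fri 2012:Wed 2016:Mon 2020:Sat 2024:Thu 2028:Tue 2032:Sun✓ 2036:Fri 2040:Wed 2044:Mon 2048:Sat 2052:Thu
Sunday: 2004, 2032 → 2.

2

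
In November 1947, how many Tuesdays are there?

4

November 1947 has 30 days and begins on Saturday.
The first Tuesday is November 4.
Tuesdays fall on 4, 11, 18, 25 — that's 4.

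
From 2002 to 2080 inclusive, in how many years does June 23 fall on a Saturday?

Track June 23's weekday year by year (advancing +1, or +2 across a Feb 29):
  2002: Sun  2003: Mon (+1)  2004: Wed (+2)  2005: Thu (+1)  2006: Fri (+1)
  2007: Sat (+1) ✓  2008: Mon (+2)  2009: Tue (+1)  2010: Wed (+1)  2011: Thu (+1)
  2012: Sat (+2) ✓  2013: Sun (+1)  2014: Mon (+1)  2015: Tue (+1)  … (51 more years) …
  2067: Thu (+1)  2068: Sat (+2) ✓  2069: Sun (+1)  2070: Mon (+1)  2071: Tue (+1)
  2072: Thu (+2)  2073: Fri (+1)  2074: Sat (+1) ✓  2075: Sun (+1)  2076: Tue (+2)
  2077: Wed (+1)  2078: Thu (+1)  2079: Fri (+1)  2080: Sun (+2)
Saturday years: 2007, 2012, 2018, 2029, 2035, 2040, 2046, 2057, 2063, 2068, 2074 — 11 in total.

11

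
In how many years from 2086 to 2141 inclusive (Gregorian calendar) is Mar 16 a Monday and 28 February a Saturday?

Check each year's weekday for Mar 16 and 28 February:
  2086: Sat/Thu  2087: Sun/Fri  2088: Tue/Sat  2089: Wed/Mon  2090: Thu/Tue  2091: Fri/Wed  2092: Sun/Thu  2093: Mon/Sat ✓  2094: Tue/Sun  2095: Wed/Mon  2096: Fri/Tue  2097: Sat/Thu  2098: Sun/Fri  2099: Mon/Sat ✓  …(28 more)…  2128: Tue/Sat  2129: Wed/Mon  2130: Thu/Tue  2131: Fri/Wed  2132: Sun/Thu  2133: Mon/Sat ✓  2134: Tue/Sun  2135: Wed/Mon  2136: Fri/Tue  2137: Sat/Thu  2138: Sun/Fri  2139: Mon/Sat ✓  2140: Wed/Sun  2141: Thu/Tue
Both conditions hold in: 2093, 2099, 2105, 2111, 2122, 2133, 2139 — 7.

7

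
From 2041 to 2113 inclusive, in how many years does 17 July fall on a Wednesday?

Track 17 July's weekday year by year (advancing +1, or +2 across a Feb 29):
  2041: Wed ✓  2042: Thu (+1)  2043: Fri (+1)  2044: Sun (+2)  2045: Mon (+1)
  2046: Tue (+1)  2047: Wed (+1) ✓  2048: Fri (+2)  2049: Sat (+1)  2050: Sun (+1)
  2051: Mon (+1)  2052: Wed (+2) ✓  2053: Thu (+1)  2054: Fri (+1)  … (45 more years) …
  2100: Sat (+1)  2101: Sun (+1)  2102: Mon (+1)  2103: Tue (+1)  2104: Thu (+2)
  2105: Fri (+1)  2106: Sat (+1)  2107: Sun (+1)  2108: Tue (+2)  2109: Wed (+1) ✓
  2110: Thu (+1)  2111: Fri (+1)  2112: Sun (+2)  2113: Mon (+1)
Wednesday years: 2041, 2047, 2052, 2058, 2069, 2075, 2080, 2086, 2097, 2109 — 10 in total.

10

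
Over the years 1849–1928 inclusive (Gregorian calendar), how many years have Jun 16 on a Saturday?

Track Jun 16's weekday year by year (advancing +1, or +2 across a Feb 29):
  1849: Sat ✓  1850: Sun (+1)  1851: Mon (+1)  1852: Wed (+2)  1853: Thu (+1)
  1854: Fri (+1)  1855: Sat (+1) ✓  1856: Mon (+2)  1857: Tue (+1)  1858: Wed (+1)
  1859: Thu (+1)  1860: Sat (+2) ✓  1861: Sun (+1)  1862: Mon (+1)  … (52 more years) …
  1915: Wed (+1)  1916: Fri (+2)  1917: Sat (+1) ✓  1918: Sun (+1)  1919: Mon (+1)
  1920: Wed (+2)  1921: Thu (+1)  1922: Fri (+1)  1923: Sat (+1) ✓  1924: Mon (+2)
  1925: Tue (+1)  1926: Wed (+1)  1927: Thu (+1)  1928: Sat (+2) ✓
Saturday years: 1849, 1855, 1860, 1866, 1877, 1883, 1888, 1894, 1900, 1906, 1917, 1923, 1928 — 13 in total.

13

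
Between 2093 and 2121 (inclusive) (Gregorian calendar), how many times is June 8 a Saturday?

Track June 8's weekday year by year (advancing +1, or +2 across a Feb 29):
  2093: Mon  2094: Tue (+1)  2095: Wed (+1)  2096: Fri (+2)  2097: Sat (+1) ✓
  2098: Sun (+1)  2099: Mon (+1)  2100: Tue (+1)  2101: Wed (+1)  2102: Thu (+1)
  2103: Fri (+1)  2104: Sun (+2)  2105: Mon (+1)  2106: Tue (+1)  2107: Wed (+1)
  2108: Fri (+2)  2109: Sat (+1) ✓  2110: Sun (+1)  2111: Mon (+1)  2112: Wed (+2)
  2113: Thu (+1)  2114: Fri (+1)  2115: Sat (+1) ✓  2116: Mon (+2)  2117: Tue (+1)
  2118: Wed (+1)  2119: Thu (+1)  2120: Sat (+2) ✓  2121: Sun (+1)
Saturday years: 2097, 2109, 2115, 2120 — 4 in total.

4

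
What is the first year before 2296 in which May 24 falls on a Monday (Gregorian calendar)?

2286

From one year to the next, a fixed date's weekday advances by 1, or by 2 when a Feb 29 lies between the two dates.
2296: May 24 is Sunday.
2295: Friday (−2)
2294: Thursday (−1)
2293: Wednesday (−1)
2292: Tuesday (−1)
2291: Sunday (−2)
2290: Saturday (−1)
2289: Friday (−1)
2288: Thursday (−1)
2287: Tuesday (−2)
2286: Monday (−1)
May 24 falls on a Monday in 2286.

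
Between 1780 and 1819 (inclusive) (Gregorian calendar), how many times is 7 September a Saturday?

6

Track 7 September's weekday year by year (advancing +1, or +2 across a Feb 29):
  1780: Thu  1781: Fri (+1)  1782: Sat (+1) ✓  1783: Sun (+1)  1784: Tue (+2)
  1785: Wed (+1)  1786: Thu (+1)  1787: Fri (+1)  1788: Sun (+2)  1789: Mon (+1)
  1790: Tue (+1)  1791: Wed (+1)  1792: Fri (+2)  1793: Sat (+1) ✓  … (12 more years) …
  1806: Sun (+1)  1807: Mon (+1)  1808: Wed (+2)  1809: Thu (+1)  1810: Fri (+1)
  1811: Sat (+1) ✓  1812: Mon (+2)  1813: Tue (+1)  1814: Wed (+1)  1815: Thu (+1)
  1816: Sat (+2) ✓  1817: Sun (+1)  1818: Mon (+1)  1819: Tue (+1)
Saturday years: 1782, 1793, 1799, 1805, 1811, 1816 — 6 in total.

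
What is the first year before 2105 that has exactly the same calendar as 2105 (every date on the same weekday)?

2099

Two years share a calendar iff Jan 1 falls on the same weekday and both are leap or both are common. 2105: Jan 1 is Thursday, common year.
2104: Jan 1 Tuesday, leap
2103: Jan 1 Monday, common
2102: Jan 1 Sunday, common
2101: Jan 1 Saturday, common
2100: Jan 1 Friday, common
2099: Jan 1 Thursday, common
2099 matches on both conditions.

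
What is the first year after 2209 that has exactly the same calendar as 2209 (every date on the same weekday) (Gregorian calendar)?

2215

Two years share a calendar iff Jan 1 falls on the same weekday and both are leap or both are common. 2209: Jan 1 is Sunday, common year.
2210: Jan 1 Monday, common
2211: Jan 1 Tuesday, common
2212: Jan 1 Wednesday, leap
2213: Jan 1 Friday, common
2214: Jan 1 Saturday, common
2215: Jan 1 Sunday, common
2215 matches on both conditions.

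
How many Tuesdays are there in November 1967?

4

November 1967 has 30 days and begins on Wednesday.
The first Tuesday is November 7.
Tuesdays fall on 7, 14, 21, 28 — that's 4.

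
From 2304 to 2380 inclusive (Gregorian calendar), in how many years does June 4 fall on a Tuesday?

11

Track June 4's weekday year by year (advancing +1, or +2 across a Feb 29):
  2304: Sat  2305: Sun (+1)  2306: Mon (+1)  2307: Tue (+1) ✓  2308: Thu (+2)
  2309: Fri (+1)  2310: Sat (+1)  2311: Sun (+1)  2312: Tue (+2) ✓  2313: Wed (+1)
  2314: Thu (+1)  2315: Fri (+1)  2316: Sun (+2)  2317: Mon (+1)  … (49 more years) …
  2367: Sun (+1)  2368: Tue (+2) ✓  2369: Wed (+1)  2370: Thu (+1)  2371: Fri (+1)
  2372: Sun (+2)  2373: Mon (+1)  2374: Tue (+1) ✓  2375: Wed (+1)  2376: Fri (+2)
  2377: Sat (+1)  2378: Sun (+1)  2379: Mon (+1)  2380: Wed (+2)
Tuesday years: 2307, 2312, 2318, 2329, 2335, 2340, 2346, 2357, 2363, 2368, 2374 — 11 in total.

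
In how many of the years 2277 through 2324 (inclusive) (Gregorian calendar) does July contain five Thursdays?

July has 31 days; it has five Thursdays when Thursday falls among the first (month-length − 28) days — i.e. when July 1 is one of Thursday/Wednesday/Tuesday.
July 1 by year: 2277:Sun 2278:Mon 2279:Tue✓ 2280:Thu✓ 2281:Fri 2282:Sat 2283:Sun 2284:Tue✓ 2285:Wed✓ 2286:Thu✓ 2287:Fri 2288:Sun 2289:Mon 2290:Tue✓ 2291:Wed✓ …(18 more)… 2310:Fri 2311:Sat 2312:Mon 2313:Tue✓ 2314:Wed✓ 2315:Thu✓ 2316:Sat 2317:Sun 2318:Mon 2319:Tue✓ 2320:Thu✓ 2321:Fri 2322:Sat 2323:Sun 2324:Tue✓
Years with five Thursdays: 2279, 2280, 2284, 2285, 2286, 2290, 2291, 2296, 2297, 2302, 2303, 2308, 2309, 2313, 2314, 2315, 2319, 2320, 2324 → 19.

19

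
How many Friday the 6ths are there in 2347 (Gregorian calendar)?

1

Check the 6th of each month of 2347: Jan 6: Mon, Feb 6: Thu, Mar 6: Thu, Apr 6: Sun, May 6: Tue, Jun 6: Fri, Jul 6: Sun, Aug 6: Wed, Sep 6: Sat, Oct 6: Mon, Nov 6: Thu, Dec 6: Sat.
Friday occurs in June — 1 month.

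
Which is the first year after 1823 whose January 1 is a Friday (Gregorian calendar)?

1830

Jan 1 advances by 2 weekdays after a leap year and by 1 after a common year.
1823: Jan 1 is Wednesday.
1824: Thursday (leap)
1825: Saturday
1826: Sunday
1827: Monday
1828: Tuesday (leap)
1829: Thursday
1830: Friday
1830 begins on a Friday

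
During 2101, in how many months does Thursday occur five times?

A month of length L has five Thursdays iff its first Thursday is on day ≤ L−28 (so day 1–3 in a 31-day month, 1–2 in a 30-day month, day 1 in a leap February).
Checking each month of 2101: Jan starts Sat (31d); Feb starts Tue (28d); Mar starts Tue (31d) ✓; Apr starts Fri (30d); May starts Sun (31d); Jun starts Wed (30d) ✓; Jul starts Fri (31d); Aug starts Mon (31d); Sep starts Thu (30d) ✓; Oct starts Sat (31d); Nov starts Tue (30d); Dec starts Thu (31d) ✓.
Five-Thursday months: March, June, September, December → 4.

4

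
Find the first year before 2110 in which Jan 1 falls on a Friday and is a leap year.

2072

Jan 1 advances by 2 weekdays after a leap year and by 1 after a common year.
2110: Jan 1 is Wednesday.
2109: Tuesday
2108: Sunday (leap)
2107: Saturday
2106: Friday
2105: Thursday
2104: Tuesday (leap)
2103: Monday
2102: Sunday
2101: Saturday
2100: Friday
2099: Thursday
2098: Wednesday
2097: Tuesday
2096: Sunday (leap)
2095: Saturday
2094: Friday
2093: Thursday
2092: Tuesday (leap)
2091: Monday
2090: Sunday
2089: Saturday
2088: Thursday (leap)
2087: Wednesday
2086: Tuesday
2085: Monday
2084: Saturday (leap)
2083: Friday
2082: Thursday
2081: Wednesday
2080: Monday (leap)
2079: Sunday
2078: Saturday
2077: Friday
2076: Wednesday (leap)
2075: Tuesday
2074: Monday
2073: Sunday
2072: Friday (leap)
2072 begins on a Friday and is a leap year.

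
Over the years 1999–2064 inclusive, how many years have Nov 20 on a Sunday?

Track Nov 20's weekday year by year (advancing +1, or +2 across a Feb 29):
  1999: Sat  2000: Mon (+2)  2001: Tue (+1)  2002: Wed (+1)  2003: Thu (+1)
  2004: Sat (+2)  2005: Sun (+1) ✓  2006: Mon (+1)  2007: Tue (+1)  2008: Thu (+2)
  2009: Fri (+1)  2010: Sat (+1)  2011: Sun (+1) ✓  2012: Tue (+2)  … (38 more years) …
  2051: Mon (+1)  2052: Wed (+2)  2053: Thu (+1)  2054: Fri (+1)  2055: Sat (+1)
  2056: Mon (+2)  2057: Tue (+1)  2058: Wed (+1)  2059: Thu (+1)  2060: Sat (+2)
  2061: Sun (+1) ✓  2062: Mon (+1)  2063: Tue (+1)  2064: Thu (+2)
Sunday years: 2005, 2011, 2016, 2022, 2033, 2039, 2044, 2050, 2061 — 9 in total.

9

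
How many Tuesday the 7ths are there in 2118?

1

Check the 7th of each month of 2118: Jan 7: Fri, Feb 7: Mon, Mar 7: Mon, Apr 7: Thu, May 7: Sat, Jun 7: Tue, Jul 7: Thu, Aug 7: Sun, Sep 7: Wed, Oct 7: Fri, Nov 7: Mon, Dec 7: Wed.
Tuesday occurs in June — 1 month.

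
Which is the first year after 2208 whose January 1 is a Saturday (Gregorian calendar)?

Jan 1 advances by 2 weekdays after a leap year and by 1 after a common year.
2208: Jan 1 is Friday (leap).
2209: Sunday
2210: Monday
2211: Tuesday
2212: Wednesday (leap)
2213: Friday
2214: Saturday
2214 begins on a Saturday

2214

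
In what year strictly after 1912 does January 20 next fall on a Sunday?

From one year to the next, a fixed date's weekday advances by 1, or by 2 when a Feb 29 lies between the two dates.
1912: January 20 is Saturday.
1913: Monday (+2)
1914: Tuesday (+1)
1915: Wednesday (+1)
1916: Thursday (+1)
1917: Saturday (+2)
1918: Sunday (+1)
January 20 falls on a Sunday in 1918.

1918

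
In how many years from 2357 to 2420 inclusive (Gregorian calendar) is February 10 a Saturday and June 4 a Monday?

7

Check each year's weekday for February 10 and June 4:
  2357: Sun/Tue  2358: Mon/Wed  2359: Tue/Thu  2360: Wed/Sat  2361: Fri/Sun  2362: Sat/Mon ✓  2363: Sun/Tue  2364: Mon/Thu  2365: Wed/Fri  2366: Thu/Sat  2367: Fri/Sun  2368: Sat/Tue  2369: Mon/Wed  2370: Tue/Thu  …(36 more)…  2407: Sat/Mon ✓  2408: Sun/Wed  2409: Tue/Thu  2410: Wed/Fri  2411: Thu/Sat  2412: Fri/Mon  2413: Sun/Tue  2414: Mon/Wed  2415: Tue/Thu  2416: Wed/Sat  2417: Fri/Sun  2418: Sat/Mon ✓  2419: Sun/Tue  2420: Mon/Thu
Both conditions hold in: 2362, 2373, 2379, 2390, 2401, 2407, 2418 — 7.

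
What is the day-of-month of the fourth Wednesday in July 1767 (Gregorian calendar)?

July 1, 1767 is a Wednesday, so the first Wednesday is the 1st.
The fourth Wednesday is 1 + 21 = 22.

22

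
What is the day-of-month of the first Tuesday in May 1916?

May 1, 1916 is a Monday, so the first Tuesday is the 2nd.
The first Tuesday is 2 + 0 = 2.

2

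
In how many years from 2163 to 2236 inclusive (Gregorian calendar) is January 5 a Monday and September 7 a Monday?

Check each year's weekday for January 5 and September 7:
  2163: Wed/Wed  2164: Thu/Fri  2165: Sat/Sat  2166: Sun/Sun  2167: Mon/Mon ✓  2168: Tue/Wed  2169: Thu/Thu  2170: Fri/Fri  2171: Sat/Sat  2172: Sun/Mon  2173: Tue/Tue  2174: Wed/Wed  2175: Thu/Thu  2176: Fri/Sat  …(46 more)…  2223: Sun/Sun  2224: Mon/Tue  2225: Wed/Wed  2226: Thu/Thu  2227: Fri/Fri  2228: Sat/Sun  2229: Mon/Mon ✓  2230: Tue/Tue  2231: Wed/Wed  2232: Thu/Fri  2233: Sat/Sat  2234: Sun/Sun  2235: Mon/Mon ✓  2236: Tue/Wed
Both conditions hold in: 2167, 2178, 2189, 2195, 2201, 2207, 2218, 2229, 2235 — 9.

9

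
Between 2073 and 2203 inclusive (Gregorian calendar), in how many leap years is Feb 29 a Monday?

Leap years in 2073–2203: 30 of them.
Feb 29 weekday advances by 5 (mod 7) from one leap year to the next four years later (or differs when a century non-leap intervenes).
Leap-day weekdays: 2076:Sat 2080:Thu 2084:Tue 2088:Sun 2092:Fri 2096:Wed 2104:Fri 2108:Wed 2112:Mon✓ 2116:Sat 2120:Thu 2124:Tue 2128:Sun …(4 more)… 2148:Thu 2152:Tue 2156:Sun 2160:Fri 2164:Wed 2168:Mon✓ 2172:Sat 2176:Thu 2180:Tue 2184:Sun 2188:Fri 2192:Wed 2196:Mon✓
Monday: 2112, 2140, 2168, 2196 → 4.

4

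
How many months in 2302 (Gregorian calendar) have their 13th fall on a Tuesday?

1

Check the 13th of each month of 2302: Jan 13: Mon, Feb 13: Thu, Mar 13: Thu, Apr 13: Sun, May 13: Tue, Jun 13: Fri, Jul 13: Sun, Aug 13: Wed, Sep 13: Sat, Oct 13: Mon, Nov 13: Thu, Dec 13: Sat.
Tuesday occurs in May — 1 month.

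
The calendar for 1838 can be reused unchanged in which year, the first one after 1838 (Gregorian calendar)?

Two years share a calendar iff Jan 1 falls on the same weekday and both are leap or both are common. 1838: Jan 1 is Monday, common year.
1839: Jan 1 Tuesday, common
1840: Jan 1 Wednesday, leap
1841: Jan 1 Friday, common
1842: Jan 1 Saturday, common
1843: Jan 1 Sunday, common
1844: Jan 1 Monday, leap
1845: Jan 1 Wednesday, common
1846: Jan 1 Thursday, common
1847: Jan 1 Friday, common
1848: Jan 1 Saturday, leap
1849: Jan 1 Monday, common
1849 matches on both conditions.

1849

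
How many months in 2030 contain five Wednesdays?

A month of length L has five Wednesdays iff its first Wednesday is on day ≤ L−28 (so day 1–3 in a 31-day month, 1–2 in a 30-day month, day 1 in a leap February).
Checking each month of 2030: Jan starts Tue (31d) ✓; Feb starts Fri (28d); Mar starts Fri (31d); Apr starts Mon (30d); May starts Wed (31d) ✓; Jun starts Sat (30d); Jul starts Mon (31d) ✓; Aug starts Thu (31d); Sep starts Sun (30d); Oct starts Tue (31d) ✓; Nov starts Fri (30d); Dec starts Sun (31d).
Five-Wednesday months: January, May, July, October → 4.

4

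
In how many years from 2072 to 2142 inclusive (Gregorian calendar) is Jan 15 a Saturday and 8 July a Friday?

Check each year's weekday for Jan 15 and 8 July:
  2072: Fri/Fri  2073: Sun/Sat  2074: Mon/Sun  2075: Tue/Mon  2076: Wed/Wed  2077: Fri/Thu  2078: Sat/Fri ✓  2079: Sun/Sat  2080: Mon/Mon  2081: Wed/Tue  2082: Thu/Wed  2083: Fri/Thu  2084: Sat/Sat  2085: Mon/Sun  …(43 more)…  2129: Sat/Fri ✓  2130: Sun/Sat  2131: Mon/Sun  2132: Tue/Tue  2133: Thu/Wed  2134: Fri/Thu  2135: Sat/Fri ✓  2136: Sun/Sun  2137: Tue/Mon  2138: Wed/Tue  2139: Thu/Wed  2140: Fri/Fri  2141: Sun/Sat  2142: Mon/Sun
Both conditions hold in: 2078, 2089, 2095, 2101, 2107, 2118, 2129, 2135 — 8.

8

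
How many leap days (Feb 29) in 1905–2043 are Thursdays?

5

Leap years in 1905–2043: 34 of them.
Feb 29 weekday advances by 5 (mod 7) from one leap year to the next four years later (or differs when a century non-leap intervenes).
Leap-day weekdays: 1908:Sat 1912:Thu✓ 1916:Tue 1920:Sun 1924:Fri 1928:Wed 1932:Mon 1936:Sat 1940:Thu✓ 1944:Tue 1948:Sun 1952:Fri 1956:Wed …(8 more)… 1992:Sat 1996:Thu✓ 2000:Tue 2004:Sun 2008:Fri 2012:Wed 2016:Mon 2020:Sat 2024:Thu✓ 2028:Tue 2032:Sun 2036:Fri 2040:Wed
Thursday: 1912, 1940, 1968, 1996, 2024 → 5.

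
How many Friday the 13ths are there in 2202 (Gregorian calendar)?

Check the 13th of each month of 2202: Jan 13: Wed, Feb 13: Sat, Mar 13: Sat, Apr 13: Tue, May 13: Thu, Jun 13: Sun, Jul 13: Tue, Aug 13: Fri, Sep 13: Mon, Oct 13: Wed, Nov 13: Sat, Dec 13: Mon.
Friday occurs in August — 1 month.

1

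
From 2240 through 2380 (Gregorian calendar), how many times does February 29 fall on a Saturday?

6

Leap years in 2240–2380: 35 of them.
Feb 29 weekday advances by 5 (mod 7) from one leap year to the next four years later (or differs when a century non-leap intervenes).
Leap-day weekdays: 2240:Sat✓ 2244:Thu 2248:Tue 2252:Sun 2256:Fri 2260:Wed 2264:Mon 2268:Sat✓ 2272:Thu 2276:Tue 2280:Sun 2284:Fri 2288:Wed …(9 more)… 2332:Mon 2336:Sat✓ 2340:Thu 2344:Tue 2348:Sun 2352:Fri 2356:Wed 2360:Mon 2364:Sat✓ 2368:Thu 2372:Tue 2376:Sun 2380:Fri
Saturday: 2240, 2268, 2296, 2308, 2336, 2364 → 6.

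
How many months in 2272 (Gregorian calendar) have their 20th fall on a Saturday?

Check the 20th of each month of 2272: Jan 20: Sat, Feb 20: Tue, Mar 20: Wed, Apr 20: Sat, May 20: Mon, Jun 20: Thu, Jul 20: Sat, Aug 20: Tue, Sep 20: Fri, Oct 20: Sun, Nov 20: Wed, Dec 20: Fri.
Saturday occurs in January, April, July — 3 months.

3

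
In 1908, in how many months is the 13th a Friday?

Check the 13th of each month of 1908: Jan 13: Mon, Feb 13: Thu, Mar 13: Fri, Apr 13: Mon, May 13: Wed, Jun 13: Sat, Jul 13: Mon, Aug 13: Thu, Sep 13: Sun, Oct 13: Tue, Nov 13: Fri, Dec 13: Sun.
Friday occurs in March, November — 2 months.

2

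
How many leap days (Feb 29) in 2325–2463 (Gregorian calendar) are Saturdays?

Leap years in 2325–2463: 34 of them.
Feb 29 weekday advances by 5 (mod 7) from one leap year to the next four years later (or differs when a century non-leap intervenes).
Leap-day weekdays: 2328:Wed 2332:Mon 2336:Sat✓ 2340:Thu 2344:Tue 2348:Sun 2352:Fri 2356:Wed 2360:Mon 2364:Sat✓ 2368:Thu 2372:Tue 2376:Sun …(8 more)… 2412:Wed 2416:Mon 2420:Sat✓ 2424:Thu 2428:Tue 2432:Sun 2436:Fri 2440:Wed 2444:Mon 2448:Sat✓ 2452:Thu 2456:Tue 2460:Sun
Saturday: 2336, 2364, 2392, 2420, 2448 → 5.

5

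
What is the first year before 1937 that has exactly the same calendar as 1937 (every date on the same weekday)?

Two years share a calendar iff Jan 1 falls on the same weekday and both are leap or both are common. 1937: Jan 1 is Friday, common year.
1936: Jan 1 Wednesday, leap
1935: Jan 1 Tuesday, common
1934: Jan 1 Monday, common
1933: Jan 1 Sunday, common
1932: Jan 1 Friday, leap
1931: Jan 1 Thursday, common
1930: Jan 1 Wednesday, common
1929: Jan 1 Tuesday, common
1928: Jan 1 Sunday, leap
1927: Jan 1 Saturday, common
1926: Jan 1 Friday, common
1926 matches on both conditions.

1926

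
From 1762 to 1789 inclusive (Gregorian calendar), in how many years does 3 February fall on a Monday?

4

Track 3 February's weekday year by year (advancing +1, or +2 across a Feb 29):
  1762: Wed  1763: Thu (+1)  1764: Fri (+1)  1765: Sun (+2)  1766: Mon (+1) ✓
  1767: Tue (+1)  1768: Wed (+1)  1769: Fri (+2)  1770: Sat (+1)  1771: Sun (+1)
  1772: Mon (+1) ✓  1773: Wed (+2)  1774: Thu (+1)  1775: Fri (+1)  1776: Sat (+1)
  1777: Mon (+2) ✓  1778: Tue (+1)  1779: Wed (+1)  1780: Thu (+1)  1781: Sat (+2)
  1782: Sun (+1)  1783: Mon (+1) ✓  1784: Tue (+1)  1785: Thu (+2)  1786: Fri (+1)
  1787: Sat (+1)  1788: Sun (+1)  1789: Tue (+2)
Monday years: 1766, 1772, 1777, 1783 — 4 in total.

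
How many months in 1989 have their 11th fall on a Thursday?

Check the 11th of each month of 1989: Jan 11: Wed, Feb 11: Sat, Mar 11: Sat, Apr 11: Tue, May 11: Thu, Jun 11: Sun, Jul 11: Tue, Aug 11: Fri, Sep 11: Mon, Oct 11: Wed, Nov 11: Sat, Dec 11: Mon.
Thursday occurs in May — 1 month.

1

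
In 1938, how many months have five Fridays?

A month of length L has five Fridays iff its first Friday is on day ≤ L−28 (so day 1–3 in a 31-day month, 1–2 in a 30-day month, day 1 in a leap February).
Checking each month of 1938: Jan starts Sat (31d); Feb starts Tue (28d); Mar starts Tue (31d); Apr starts Fri (30d) ✓; May starts Sun (31d); Jun starts Wed (30d); Jul starts Fri (31d) ✓; Aug starts Mon (31d); Sep starts Thu (30d) ✓; Oct starts Sat (31d); Nov starts Tue (30d); Dec starts Thu (31d) ✓.
Five-Friday months: April, July, September, December → 4.

4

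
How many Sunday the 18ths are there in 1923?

Check the 18th of each month of 1923: Jan 18: Thu, Feb 18: Sun, Mar 18: Sun, Apr 18: Wed, May 18: Fri, Jun 18: Mon, Jul 18: Wed, Aug 18: Sat, Sep 18: Tue, Oct 18: Thu, Nov 18: Sun, Dec 18: Tue.
Sunday occurs in February, March, November — 3 months.

3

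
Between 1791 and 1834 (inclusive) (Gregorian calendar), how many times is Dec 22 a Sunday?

Track Dec 22's weekday year by year (advancing +1, or +2 across a Feb 29):
  1791: Thu  1792: Sat (+2)  1793: Sun (+1) ✓  1794: Mon (+1)  1795: Tue (+1)
  1796: Thu (+2)  1797: Fri (+1)  1798: Sat (+1)  1799: Sun (+1) ✓  1800: Mon (+1)
  1801: Tue (+1)  1802: Wed (+1)  1803: Thu (+1)  1804: Sat (+2)  … (16 more years) …
  1821: Sat (+1)  1822: Sun (+1) ✓  1823: Mon (+1)  1824: Wed (+2)  1825: Thu (+1)
  1826: Fri (+1)  1827: Sat (+1)  1828: Mon (+2)  1829: Tue (+1)  1830: Wed (+1)
  1831: Thu (+1)  1832: Sat (+2)  1833: Sun (+1) ✓  1834: Mon (+1)
Sunday years: 1793, 1799, 1805, 1811, 1816, 1822, 1833 — 7 in total.

7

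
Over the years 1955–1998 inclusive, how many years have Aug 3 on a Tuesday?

5

Track Aug 3's weekday year by year (advancing +1, or +2 across a Feb 29):
  1955: Wed  1956: Fri (+2)  1957: Sat (+1)  1958: Sun (+1)  1959: Mon (+1)
  1960: Wed (+2)  1961: Thu (+1)  1962: Fri (+1)  1963: Sat (+1)  1964: Mon (+2)
  1965: Tue (+1) ✓  1966: Wed (+1)  1967: Thu (+1)  1968: Sat (+2)  … (16 more years) …
  1985: Sat (+1)  1986: Sun (+1)  1987: Mon (+1)  1988: Wed (+2)  1989: Thu (+1)
  1990: Fri (+1)  1991: Sat (+1)  1992: Mon (+2)  1993: Tue (+1) ✓  1994: Wed (+1)
  1995: Thu (+1)  1996: Sat (+2)  1997: Sun (+1)  1998: Mon (+1)
Tuesday years: 1965, 1971, 1976, 1982, 1993 — 5 in total.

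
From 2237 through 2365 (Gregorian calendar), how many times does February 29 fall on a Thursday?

4

Leap years in 2237–2365: 31 of them.
Feb 29 weekday advances by 5 (mod 7) from one leap year to the next four years later (or differs when a century non-leap intervenes).
Leap-day weekdays: 2240:Sat 2244:Thu✓ 2248:Tue 2252:Sun 2256:Fri 2260:Wed 2264:Mon 2268:Sat 2272:Thu✓ 2276:Tue 2280:Sun 2284:Fri 2288:Wed …(5 more)… 2316:Tue 2320:Sun 2324:Fri 2328:Wed 2332:Mon 2336:Sat 2340:Thu✓ 2344:Tue 2348:Sun 2352:Fri 2356:Wed 2360:Mon 2364:Sat
Thursday: 2244, 2272, 2312, 2340 → 4.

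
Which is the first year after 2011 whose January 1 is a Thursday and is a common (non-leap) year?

Jan 1 advances by 2 weekdays after a leap year and by 1 after a common year.
2011: Jan 1 is Saturday.
2012: Sunday (leap)
2013: Tuesday
2014: Wednesday
2015: Thursday
2015 begins on a Thursday and is a common year.

2015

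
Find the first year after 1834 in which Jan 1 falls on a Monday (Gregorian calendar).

Jan 1 advances by 2 weekdays after a leap year and by 1 after a common year.
1834: Jan 1 is Wednesday.
1835: Thursday
1836: Friday (leap)
1837: Sunday
1838: Monday
1838 begins on a Monday

1838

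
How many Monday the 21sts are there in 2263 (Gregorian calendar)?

Check the 21st of each month of 2263: Jan 21: Wed, Feb 21: Sat, Mar 21: Sat, Apr 21: Tue, May 21: Thu, Jun 21: Sun, Jul 21: Tue, Aug 21: Fri, Sep 21: Mon, Oct 21: Wed, Nov 21: Sat, Dec 21: Mon.
Monday occurs in September, December — 2 months.

2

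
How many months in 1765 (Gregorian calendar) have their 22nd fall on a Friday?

3

Check the 22nd of each month of 1765: Jan 22: Tue, Feb 22: Fri, Mar 22: Fri, Apr 22: Mon, May 22: Wed, Jun 22: Sat, Jul 22: Mon, Aug 22: Thu, Sep 22: Sun, Oct 22: Tue, Nov 22: Fri, Dec 22: Sun.
Friday occurs in February, March, November — 3 months.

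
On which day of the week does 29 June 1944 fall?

January 1, 1944 is a Saturday.
June 29 is day 181 of the year, i.e. 180 days after Jan 1.
180 mod 7 = 5, so advance 5 weekdays from Saturday: Thursday.

Thursday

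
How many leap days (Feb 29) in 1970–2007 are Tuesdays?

Leap years in 1970–2007: 9 of them.
Feb 29 weekday advances by 5 (mod 7) from one leap year to the next four years later (or differs when a century non-leap intervenes).
Leap-day weekdays: 1972:Tue✓ 1976:Sun 1980:Fri 1984:Wed 1988:Mon 1992:Sat 1996:Thu 2000:Tue✓ 2004:Sun
Tuesday: 1972, 2000 → 2.

2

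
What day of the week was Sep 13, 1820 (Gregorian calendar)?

Wednesday

January 1, 1820 is a Saturday.
September 13 is day 257 of the year, i.e. 256 days after Jan 1.
256 mod 7 = 4, so advance 4 weekdays from Saturday: Wednesday.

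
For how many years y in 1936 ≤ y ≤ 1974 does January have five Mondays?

17

January has 31 days; it has five Mondays when Monday falls among the first (month-length − 28) days — i.e. when January 1 is one of Monday/Sunday/Saturday.
January 1 by year: 1936:Wed 1937:Fri 1938:Sat✓ 1939:Sun✓ 1940:Mon✓ 1941:Wed 1942:Thu 1943:Fri 1944:Sat✓ 1945:Mon✓ 1946:Tue 1947:Wed 1948:Thu 1949:Sat✓ 1950:Sun✓ …(9 more)… 1960:Fri 1961:Sun✓ 1962:Mon✓ 1963:Tue 1964:Wed 1965:Fri 1966:Sat✓ 1967:Sun✓ 1968:Mon✓ 1969:Wed 1970:Thu 1971:Fri 1972:Sat✓ 1973:Mon✓ 1974:Tue
Years with five Mondays: 1938, 1939, 1940, 1944, 1945, 1949, 1950, 1951, 1955, 1956, 1961, 1962, 1966, 1967, 1968, 1972, 1973 → 17.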